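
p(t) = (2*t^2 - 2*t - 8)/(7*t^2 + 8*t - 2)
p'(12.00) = 0.00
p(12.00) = 0.23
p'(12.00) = 0.00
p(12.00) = 0.23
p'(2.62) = 0.12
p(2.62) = 0.01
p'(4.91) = 0.03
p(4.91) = 0.15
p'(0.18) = 789.86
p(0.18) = 24.90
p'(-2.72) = 0.01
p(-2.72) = 0.44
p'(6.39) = 0.02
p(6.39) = 0.18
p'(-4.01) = 0.02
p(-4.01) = 0.41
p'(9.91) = 0.01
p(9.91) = 0.22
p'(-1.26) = -16.49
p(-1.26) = 2.38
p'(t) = (-14*t - 8)*(2*t^2 - 2*t - 8)/(7*t^2 + 8*t - 2)^2 + (4*t - 2)/(7*t^2 + 8*t - 2) = 2*(15*t^2 + 52*t + 34)/(49*t^4 + 112*t^3 + 36*t^2 - 32*t + 4)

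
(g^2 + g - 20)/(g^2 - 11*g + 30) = (g^2 + g - 20)/(g^2 - 11*g + 30)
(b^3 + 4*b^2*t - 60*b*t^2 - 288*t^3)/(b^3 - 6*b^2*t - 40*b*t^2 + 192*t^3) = (-b - 6*t)/(-b + 4*t)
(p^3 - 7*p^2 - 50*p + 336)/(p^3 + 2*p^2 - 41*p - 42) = (p - 8)/(p + 1)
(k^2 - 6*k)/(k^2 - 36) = k/(k + 6)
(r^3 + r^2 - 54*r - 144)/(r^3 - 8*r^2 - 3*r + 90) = (r^2 - 2*r - 48)/(r^2 - 11*r + 30)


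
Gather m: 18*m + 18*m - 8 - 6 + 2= 36*m - 12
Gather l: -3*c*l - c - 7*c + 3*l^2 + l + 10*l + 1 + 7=-8*c + 3*l^2 + l*(11 - 3*c) + 8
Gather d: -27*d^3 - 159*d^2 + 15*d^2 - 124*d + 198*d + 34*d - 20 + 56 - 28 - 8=-27*d^3 - 144*d^2 + 108*d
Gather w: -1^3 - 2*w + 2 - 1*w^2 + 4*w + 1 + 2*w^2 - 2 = w^2 + 2*w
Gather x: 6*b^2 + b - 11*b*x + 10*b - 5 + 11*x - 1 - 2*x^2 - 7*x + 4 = 6*b^2 + 11*b - 2*x^2 + x*(4 - 11*b) - 2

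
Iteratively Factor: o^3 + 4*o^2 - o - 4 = (o + 4)*(o^2 - 1) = (o + 1)*(o + 4)*(o - 1)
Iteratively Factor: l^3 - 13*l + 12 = (l + 4)*(l^2 - 4*l + 3) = (l - 3)*(l + 4)*(l - 1)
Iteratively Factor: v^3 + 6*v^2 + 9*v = (v)*(v^2 + 6*v + 9) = v*(v + 3)*(v + 3)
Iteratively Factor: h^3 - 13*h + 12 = (h - 3)*(h^2 + 3*h - 4) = (h - 3)*(h - 1)*(h + 4)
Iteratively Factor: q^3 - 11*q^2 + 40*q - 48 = (q - 3)*(q^2 - 8*q + 16) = (q - 4)*(q - 3)*(q - 4)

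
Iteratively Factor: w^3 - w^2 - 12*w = (w - 4)*(w^2 + 3*w) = w*(w - 4)*(w + 3)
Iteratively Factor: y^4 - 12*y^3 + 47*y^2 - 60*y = (y - 5)*(y^3 - 7*y^2 + 12*y) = y*(y - 5)*(y^2 - 7*y + 12) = y*(y - 5)*(y - 4)*(y - 3)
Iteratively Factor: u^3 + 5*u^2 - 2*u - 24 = (u + 3)*(u^2 + 2*u - 8) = (u - 2)*(u + 3)*(u + 4)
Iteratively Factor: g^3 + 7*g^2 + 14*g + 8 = (g + 1)*(g^2 + 6*g + 8) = (g + 1)*(g + 2)*(g + 4)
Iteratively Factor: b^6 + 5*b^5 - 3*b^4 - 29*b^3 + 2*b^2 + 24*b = (b - 2)*(b^5 + 7*b^4 + 11*b^3 - 7*b^2 - 12*b) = (b - 2)*(b + 4)*(b^4 + 3*b^3 - b^2 - 3*b) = (b - 2)*(b + 3)*(b + 4)*(b^3 - b) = b*(b - 2)*(b + 3)*(b + 4)*(b^2 - 1) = b*(b - 2)*(b + 1)*(b + 3)*(b + 4)*(b - 1)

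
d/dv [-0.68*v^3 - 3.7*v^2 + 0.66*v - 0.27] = -2.04*v^2 - 7.4*v + 0.66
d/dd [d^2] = 2*d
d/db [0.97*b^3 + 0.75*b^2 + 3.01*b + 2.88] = 2.91*b^2 + 1.5*b + 3.01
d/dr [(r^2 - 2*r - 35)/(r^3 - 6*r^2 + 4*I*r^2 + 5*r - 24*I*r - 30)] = (-r^4 + 4*r^3 + r^2*(98 - 16*I) + r*(-480 + 280*I) + 235 - 840*I)/(r^6 + r^5*(-12 + 8*I) + r^4*(30 - 96*I) + r^3*(72 + 328*I) + r^2*(-191 - 480*I) + r*(-300 + 1440*I) + 900)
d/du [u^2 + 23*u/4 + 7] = 2*u + 23/4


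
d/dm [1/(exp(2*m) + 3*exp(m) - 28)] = (-2*exp(m) - 3)*exp(m)/(exp(2*m) + 3*exp(m) - 28)^2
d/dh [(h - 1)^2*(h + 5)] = 3*(h - 1)*(h + 3)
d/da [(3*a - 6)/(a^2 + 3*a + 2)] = 3*(-a^2 + 4*a + 8)/(a^4 + 6*a^3 + 13*a^2 + 12*a + 4)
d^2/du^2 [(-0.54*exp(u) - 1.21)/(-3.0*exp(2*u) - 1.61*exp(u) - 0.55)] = (4.86*exp(4*u) + 40.9518*exp(3*u) + 12.1869*exp(2*u) - 5.327729*exp(u) - 0.908105)*exp(u)/(27.0*exp(6*u) + 43.47*exp(5*u) + 38.1789*exp(4*u) + 20.112281*exp(3*u) + 6.999465*exp(2*u) + 1.461075*exp(u) + 0.166375)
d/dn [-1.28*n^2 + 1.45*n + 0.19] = 1.45 - 2.56*n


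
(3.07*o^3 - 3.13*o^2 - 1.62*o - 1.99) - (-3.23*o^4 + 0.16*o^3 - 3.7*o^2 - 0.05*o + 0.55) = 3.23*o^4 + 2.91*o^3 + 0.57*o^2 - 1.57*o - 2.54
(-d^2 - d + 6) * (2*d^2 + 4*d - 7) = -2*d^4 - 6*d^3 + 15*d^2 + 31*d - 42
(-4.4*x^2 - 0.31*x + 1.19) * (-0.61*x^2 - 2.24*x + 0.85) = 2.684*x^4 + 10.0451*x^3 - 3.7715*x^2 - 2.9291*x + 1.0115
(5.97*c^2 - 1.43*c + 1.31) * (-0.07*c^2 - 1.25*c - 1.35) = -0.4179*c^4 - 7.3624*c^3 - 6.3637*c^2 + 0.293*c - 1.7685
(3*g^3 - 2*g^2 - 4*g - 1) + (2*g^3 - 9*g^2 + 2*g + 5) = 5*g^3 - 11*g^2 - 2*g + 4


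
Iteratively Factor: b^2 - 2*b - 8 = (b + 2)*(b - 4)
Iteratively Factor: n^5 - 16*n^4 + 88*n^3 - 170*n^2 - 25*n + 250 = (n - 5)*(n^4 - 11*n^3 + 33*n^2 - 5*n - 50) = (n - 5)^2*(n^3 - 6*n^2 + 3*n + 10) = (n - 5)^2*(n - 2)*(n^2 - 4*n - 5) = (n - 5)^3*(n - 2)*(n + 1)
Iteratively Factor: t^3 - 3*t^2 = (t)*(t^2 - 3*t) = t*(t - 3)*(t)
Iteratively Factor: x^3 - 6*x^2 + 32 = (x + 2)*(x^2 - 8*x + 16) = (x - 4)*(x + 2)*(x - 4)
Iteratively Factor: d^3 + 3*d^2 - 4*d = (d)*(d^2 + 3*d - 4) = d*(d + 4)*(d - 1)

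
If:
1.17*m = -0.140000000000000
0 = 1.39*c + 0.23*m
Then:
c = 0.02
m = -0.12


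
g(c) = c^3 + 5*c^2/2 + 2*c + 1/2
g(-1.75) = -0.70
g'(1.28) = 13.32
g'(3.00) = 44.00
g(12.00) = 2112.50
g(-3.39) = -16.51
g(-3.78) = -25.35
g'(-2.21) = 5.60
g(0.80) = 4.21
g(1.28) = 9.25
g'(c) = 3*c^2 + 5*c + 2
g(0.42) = 1.86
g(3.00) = 56.00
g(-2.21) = -2.50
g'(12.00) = 494.00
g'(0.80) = 7.92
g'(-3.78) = 25.97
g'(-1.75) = 2.44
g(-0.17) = 0.23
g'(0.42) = 4.63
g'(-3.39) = 19.53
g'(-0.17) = 1.24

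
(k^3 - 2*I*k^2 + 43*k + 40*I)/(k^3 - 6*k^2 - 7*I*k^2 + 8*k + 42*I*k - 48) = (k + 5*I)/(k - 6)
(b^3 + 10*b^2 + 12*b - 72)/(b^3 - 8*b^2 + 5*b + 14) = (b^2 + 12*b + 36)/(b^2 - 6*b - 7)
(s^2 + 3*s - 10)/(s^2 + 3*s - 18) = (s^2 + 3*s - 10)/(s^2 + 3*s - 18)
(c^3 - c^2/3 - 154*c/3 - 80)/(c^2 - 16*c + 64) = (c^2 + 23*c/3 + 10)/(c - 8)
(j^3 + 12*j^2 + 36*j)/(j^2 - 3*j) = (j^2 + 12*j + 36)/(j - 3)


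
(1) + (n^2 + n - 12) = n^2 + n - 11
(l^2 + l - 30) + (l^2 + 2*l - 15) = 2*l^2 + 3*l - 45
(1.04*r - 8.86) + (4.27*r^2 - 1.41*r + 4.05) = 4.27*r^2 - 0.37*r - 4.81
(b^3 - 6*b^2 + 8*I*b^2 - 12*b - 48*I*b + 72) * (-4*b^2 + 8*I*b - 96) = -4*b^5 + 24*b^4 - 24*I*b^4 - 112*b^3 + 144*I*b^3 + 672*b^2 - 864*I*b^2 + 1152*b + 5184*I*b - 6912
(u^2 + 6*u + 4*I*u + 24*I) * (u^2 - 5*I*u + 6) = u^4 + 6*u^3 - I*u^3 + 26*u^2 - 6*I*u^2 + 156*u + 24*I*u + 144*I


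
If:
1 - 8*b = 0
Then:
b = 1/8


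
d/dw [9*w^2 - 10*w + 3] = 18*w - 10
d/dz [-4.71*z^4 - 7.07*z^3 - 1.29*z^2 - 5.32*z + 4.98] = -18.84*z^3 - 21.21*z^2 - 2.58*z - 5.32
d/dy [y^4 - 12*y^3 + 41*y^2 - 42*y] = 4*y^3 - 36*y^2 + 82*y - 42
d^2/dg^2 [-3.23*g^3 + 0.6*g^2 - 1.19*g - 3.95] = 1.2 - 19.38*g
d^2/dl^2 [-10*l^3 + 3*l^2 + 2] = 6 - 60*l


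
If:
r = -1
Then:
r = -1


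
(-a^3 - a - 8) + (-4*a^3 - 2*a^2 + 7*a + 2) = -5*a^3 - 2*a^2 + 6*a - 6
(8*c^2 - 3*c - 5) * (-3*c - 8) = -24*c^3 - 55*c^2 + 39*c + 40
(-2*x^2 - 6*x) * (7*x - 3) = -14*x^3 - 36*x^2 + 18*x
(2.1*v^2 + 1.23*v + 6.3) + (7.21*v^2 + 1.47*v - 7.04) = 9.31*v^2 + 2.7*v - 0.74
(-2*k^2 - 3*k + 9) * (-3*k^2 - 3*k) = 6*k^4 + 15*k^3 - 18*k^2 - 27*k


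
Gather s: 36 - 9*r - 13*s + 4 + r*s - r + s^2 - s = -10*r + s^2 + s*(r - 14) + 40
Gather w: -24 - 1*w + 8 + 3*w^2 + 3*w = 3*w^2 + 2*w - 16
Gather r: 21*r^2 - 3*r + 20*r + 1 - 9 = 21*r^2 + 17*r - 8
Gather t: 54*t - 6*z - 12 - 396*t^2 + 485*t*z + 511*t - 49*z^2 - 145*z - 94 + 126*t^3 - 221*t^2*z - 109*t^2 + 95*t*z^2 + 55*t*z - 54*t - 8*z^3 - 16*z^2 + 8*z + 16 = 126*t^3 + t^2*(-221*z - 505) + t*(95*z^2 + 540*z + 511) - 8*z^3 - 65*z^2 - 143*z - 90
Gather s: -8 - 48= -56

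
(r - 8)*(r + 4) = r^2 - 4*r - 32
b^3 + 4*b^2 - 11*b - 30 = (b - 3)*(b + 2)*(b + 5)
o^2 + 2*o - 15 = (o - 3)*(o + 5)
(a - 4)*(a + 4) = a^2 - 16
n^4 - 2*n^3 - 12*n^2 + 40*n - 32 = (n - 2)^3*(n + 4)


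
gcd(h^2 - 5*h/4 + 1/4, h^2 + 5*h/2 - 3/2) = 1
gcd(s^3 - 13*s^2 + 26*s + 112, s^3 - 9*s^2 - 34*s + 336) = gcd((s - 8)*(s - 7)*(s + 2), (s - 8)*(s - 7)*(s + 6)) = s^2 - 15*s + 56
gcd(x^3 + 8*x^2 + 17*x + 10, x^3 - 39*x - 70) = x^2 + 7*x + 10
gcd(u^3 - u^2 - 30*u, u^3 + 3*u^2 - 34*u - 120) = u^2 - u - 30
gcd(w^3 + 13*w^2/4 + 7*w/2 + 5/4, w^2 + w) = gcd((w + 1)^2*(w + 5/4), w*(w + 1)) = w + 1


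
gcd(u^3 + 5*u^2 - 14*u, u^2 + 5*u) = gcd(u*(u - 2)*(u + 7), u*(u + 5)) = u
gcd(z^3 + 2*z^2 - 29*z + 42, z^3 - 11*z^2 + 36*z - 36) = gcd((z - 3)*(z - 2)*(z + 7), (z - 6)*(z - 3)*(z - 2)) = z^2 - 5*z + 6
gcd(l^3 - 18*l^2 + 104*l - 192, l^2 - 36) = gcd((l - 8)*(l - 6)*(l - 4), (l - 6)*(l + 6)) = l - 6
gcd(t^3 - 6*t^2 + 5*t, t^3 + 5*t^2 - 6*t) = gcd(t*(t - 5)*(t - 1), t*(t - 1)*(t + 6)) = t^2 - t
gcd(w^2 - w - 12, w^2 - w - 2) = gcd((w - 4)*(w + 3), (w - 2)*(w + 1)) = 1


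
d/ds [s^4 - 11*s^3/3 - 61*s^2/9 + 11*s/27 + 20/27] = 4*s^3 - 11*s^2 - 122*s/9 + 11/27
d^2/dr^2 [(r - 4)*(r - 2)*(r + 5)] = 6*r - 2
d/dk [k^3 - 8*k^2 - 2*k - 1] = 3*k^2 - 16*k - 2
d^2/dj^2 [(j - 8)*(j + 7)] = 2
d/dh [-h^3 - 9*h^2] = 3*h*(-h - 6)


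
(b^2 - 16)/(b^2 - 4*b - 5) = (16 - b^2)/(-b^2 + 4*b + 5)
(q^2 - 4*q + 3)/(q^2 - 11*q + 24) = (q - 1)/(q - 8)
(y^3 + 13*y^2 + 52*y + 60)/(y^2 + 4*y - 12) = (y^2 + 7*y + 10)/(y - 2)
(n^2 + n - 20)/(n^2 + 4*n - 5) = (n - 4)/(n - 1)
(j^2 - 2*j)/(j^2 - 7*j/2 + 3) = 2*j/(2*j - 3)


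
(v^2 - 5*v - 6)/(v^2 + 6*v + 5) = (v - 6)/(v + 5)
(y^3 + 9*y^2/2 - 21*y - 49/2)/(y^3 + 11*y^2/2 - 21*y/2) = (2*y^2 - 5*y - 7)/(y*(2*y - 3))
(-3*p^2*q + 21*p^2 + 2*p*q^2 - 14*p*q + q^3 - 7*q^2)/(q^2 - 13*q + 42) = (-3*p^2 + 2*p*q + q^2)/(q - 6)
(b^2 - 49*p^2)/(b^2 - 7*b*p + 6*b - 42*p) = (b + 7*p)/(b + 6)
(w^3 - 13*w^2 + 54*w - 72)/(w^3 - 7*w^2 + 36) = (w - 4)/(w + 2)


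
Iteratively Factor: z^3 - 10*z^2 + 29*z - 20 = (z - 4)*(z^2 - 6*z + 5) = (z - 4)*(z - 1)*(z - 5)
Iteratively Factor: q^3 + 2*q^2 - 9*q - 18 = (q - 3)*(q^2 + 5*q + 6) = (q - 3)*(q + 2)*(q + 3)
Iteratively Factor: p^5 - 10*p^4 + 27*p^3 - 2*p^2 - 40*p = (p - 4)*(p^4 - 6*p^3 + 3*p^2 + 10*p) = (p - 4)*(p + 1)*(p^3 - 7*p^2 + 10*p) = (p - 4)*(p - 2)*(p + 1)*(p^2 - 5*p) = (p - 5)*(p - 4)*(p - 2)*(p + 1)*(p)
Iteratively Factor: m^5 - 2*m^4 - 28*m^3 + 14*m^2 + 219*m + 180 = (m + 3)*(m^4 - 5*m^3 - 13*m^2 + 53*m + 60) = (m - 5)*(m + 3)*(m^3 - 13*m - 12) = (m - 5)*(m + 1)*(m + 3)*(m^2 - m - 12) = (m - 5)*(m + 1)*(m + 3)^2*(m - 4)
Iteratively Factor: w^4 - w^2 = (w)*(w^3 - w) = w*(w + 1)*(w^2 - w) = w^2*(w + 1)*(w - 1)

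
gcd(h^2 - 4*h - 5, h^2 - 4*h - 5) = h^2 - 4*h - 5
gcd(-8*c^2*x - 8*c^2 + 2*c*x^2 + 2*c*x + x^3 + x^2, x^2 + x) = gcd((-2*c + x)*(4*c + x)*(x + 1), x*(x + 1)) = x + 1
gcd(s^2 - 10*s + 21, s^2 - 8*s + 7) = s - 7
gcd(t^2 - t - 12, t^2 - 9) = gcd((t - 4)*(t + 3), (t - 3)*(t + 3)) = t + 3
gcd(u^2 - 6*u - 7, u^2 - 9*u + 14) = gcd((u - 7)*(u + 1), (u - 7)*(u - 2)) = u - 7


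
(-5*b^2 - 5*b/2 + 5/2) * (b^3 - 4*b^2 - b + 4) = -5*b^5 + 35*b^4/2 + 35*b^3/2 - 55*b^2/2 - 25*b/2 + 10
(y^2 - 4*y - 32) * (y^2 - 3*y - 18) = y^4 - 7*y^3 - 38*y^2 + 168*y + 576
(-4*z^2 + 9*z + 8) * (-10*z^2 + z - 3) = 40*z^4 - 94*z^3 - 59*z^2 - 19*z - 24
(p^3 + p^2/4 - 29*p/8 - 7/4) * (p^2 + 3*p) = p^5 + 13*p^4/4 - 23*p^3/8 - 101*p^2/8 - 21*p/4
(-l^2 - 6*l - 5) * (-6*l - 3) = 6*l^3 + 39*l^2 + 48*l + 15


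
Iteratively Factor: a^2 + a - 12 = (a - 3)*(a + 4)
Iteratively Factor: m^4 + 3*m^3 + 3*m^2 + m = (m + 1)*(m^3 + 2*m^2 + m) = m*(m + 1)*(m^2 + 2*m + 1) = m*(m + 1)^2*(m + 1)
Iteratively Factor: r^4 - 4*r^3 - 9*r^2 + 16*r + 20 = (r - 2)*(r^3 - 2*r^2 - 13*r - 10) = (r - 5)*(r - 2)*(r^2 + 3*r + 2) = (r - 5)*(r - 2)*(r + 2)*(r + 1)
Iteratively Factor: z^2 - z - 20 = (z - 5)*(z + 4)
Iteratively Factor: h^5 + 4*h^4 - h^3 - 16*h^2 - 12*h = (h + 1)*(h^4 + 3*h^3 - 4*h^2 - 12*h) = h*(h + 1)*(h^3 + 3*h^2 - 4*h - 12) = h*(h + 1)*(h + 2)*(h^2 + h - 6) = h*(h - 2)*(h + 1)*(h + 2)*(h + 3)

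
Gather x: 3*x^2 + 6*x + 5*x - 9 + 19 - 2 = 3*x^2 + 11*x + 8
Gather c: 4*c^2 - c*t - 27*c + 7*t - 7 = 4*c^2 + c*(-t - 27) + 7*t - 7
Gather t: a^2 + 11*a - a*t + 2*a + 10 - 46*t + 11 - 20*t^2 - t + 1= a^2 + 13*a - 20*t^2 + t*(-a - 47) + 22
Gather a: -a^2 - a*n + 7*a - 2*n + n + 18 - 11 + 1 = -a^2 + a*(7 - n) - n + 8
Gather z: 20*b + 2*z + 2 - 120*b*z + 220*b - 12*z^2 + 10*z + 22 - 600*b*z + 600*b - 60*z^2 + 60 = 840*b - 72*z^2 + z*(12 - 720*b) + 84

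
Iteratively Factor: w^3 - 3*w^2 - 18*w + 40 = (w - 5)*(w^2 + 2*w - 8) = (w - 5)*(w + 4)*(w - 2)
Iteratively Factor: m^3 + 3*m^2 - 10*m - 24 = (m + 2)*(m^2 + m - 12) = (m + 2)*(m + 4)*(m - 3)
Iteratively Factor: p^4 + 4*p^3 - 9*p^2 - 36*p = (p)*(p^3 + 4*p^2 - 9*p - 36) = p*(p - 3)*(p^2 + 7*p + 12) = p*(p - 3)*(p + 4)*(p + 3)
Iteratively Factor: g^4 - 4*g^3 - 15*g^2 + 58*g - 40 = (g + 4)*(g^3 - 8*g^2 + 17*g - 10) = (g - 1)*(g + 4)*(g^2 - 7*g + 10) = (g - 5)*(g - 1)*(g + 4)*(g - 2)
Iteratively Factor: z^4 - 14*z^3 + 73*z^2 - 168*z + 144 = (z - 4)*(z^3 - 10*z^2 + 33*z - 36) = (z - 4)^2*(z^2 - 6*z + 9) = (z - 4)^2*(z - 3)*(z - 3)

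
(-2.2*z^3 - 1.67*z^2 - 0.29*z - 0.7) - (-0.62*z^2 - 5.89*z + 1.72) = -2.2*z^3 - 1.05*z^2 + 5.6*z - 2.42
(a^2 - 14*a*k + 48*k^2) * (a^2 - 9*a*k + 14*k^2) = a^4 - 23*a^3*k + 188*a^2*k^2 - 628*a*k^3 + 672*k^4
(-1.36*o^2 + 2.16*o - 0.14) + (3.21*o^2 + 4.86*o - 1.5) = 1.85*o^2 + 7.02*o - 1.64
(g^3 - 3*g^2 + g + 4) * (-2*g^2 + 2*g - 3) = -2*g^5 + 8*g^4 - 11*g^3 + 3*g^2 + 5*g - 12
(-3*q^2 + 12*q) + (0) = -3*q^2 + 12*q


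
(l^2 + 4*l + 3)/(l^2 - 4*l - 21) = (l + 1)/(l - 7)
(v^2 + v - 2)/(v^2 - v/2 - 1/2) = 2*(v + 2)/(2*v + 1)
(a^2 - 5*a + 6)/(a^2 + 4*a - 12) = (a - 3)/(a + 6)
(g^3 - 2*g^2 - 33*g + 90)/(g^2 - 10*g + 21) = (g^2 + g - 30)/(g - 7)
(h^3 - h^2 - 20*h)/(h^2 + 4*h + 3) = h*(h^2 - h - 20)/(h^2 + 4*h + 3)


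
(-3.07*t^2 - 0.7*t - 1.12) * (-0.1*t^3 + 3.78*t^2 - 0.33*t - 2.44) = 0.307*t^5 - 11.5346*t^4 - 1.5209*t^3 + 3.4882*t^2 + 2.0776*t + 2.7328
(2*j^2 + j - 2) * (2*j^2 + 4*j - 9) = 4*j^4 + 10*j^3 - 18*j^2 - 17*j + 18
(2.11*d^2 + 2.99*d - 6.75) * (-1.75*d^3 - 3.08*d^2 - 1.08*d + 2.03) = -3.6925*d^5 - 11.7313*d^4 + 0.324499999999999*d^3 + 21.8441*d^2 + 13.3597*d - 13.7025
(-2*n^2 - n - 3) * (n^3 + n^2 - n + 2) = -2*n^5 - 3*n^4 - 2*n^3 - 6*n^2 + n - 6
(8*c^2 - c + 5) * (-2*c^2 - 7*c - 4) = -16*c^4 - 54*c^3 - 35*c^2 - 31*c - 20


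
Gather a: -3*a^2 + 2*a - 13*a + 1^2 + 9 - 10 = -3*a^2 - 11*a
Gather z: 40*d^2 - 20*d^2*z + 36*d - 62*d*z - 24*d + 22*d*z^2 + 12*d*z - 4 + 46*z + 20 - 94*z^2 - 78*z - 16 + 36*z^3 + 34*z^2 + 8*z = 40*d^2 + 12*d + 36*z^3 + z^2*(22*d - 60) + z*(-20*d^2 - 50*d - 24)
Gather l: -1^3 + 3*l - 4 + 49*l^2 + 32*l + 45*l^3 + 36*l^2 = 45*l^3 + 85*l^2 + 35*l - 5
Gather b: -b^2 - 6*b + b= -b^2 - 5*b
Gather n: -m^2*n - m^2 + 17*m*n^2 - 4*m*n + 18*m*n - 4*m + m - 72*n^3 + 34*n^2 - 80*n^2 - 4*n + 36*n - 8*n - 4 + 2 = -m^2 - 3*m - 72*n^3 + n^2*(17*m - 46) + n*(-m^2 + 14*m + 24) - 2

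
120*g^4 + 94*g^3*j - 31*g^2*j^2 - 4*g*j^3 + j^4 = (-6*g + j)*(-4*g + j)*(g + j)*(5*g + j)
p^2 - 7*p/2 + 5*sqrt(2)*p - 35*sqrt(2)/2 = (p - 7/2)*(p + 5*sqrt(2))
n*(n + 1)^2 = n^3 + 2*n^2 + n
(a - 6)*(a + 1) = a^2 - 5*a - 6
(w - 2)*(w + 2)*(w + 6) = w^3 + 6*w^2 - 4*w - 24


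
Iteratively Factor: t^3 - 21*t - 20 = (t - 5)*(t^2 + 5*t + 4) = (t - 5)*(t + 1)*(t + 4)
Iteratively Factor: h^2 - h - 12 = (h + 3)*(h - 4)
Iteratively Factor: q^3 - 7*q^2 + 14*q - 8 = (q - 2)*(q^2 - 5*q + 4) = (q - 2)*(q - 1)*(q - 4)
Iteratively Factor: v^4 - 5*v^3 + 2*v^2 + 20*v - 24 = (v + 2)*(v^3 - 7*v^2 + 16*v - 12) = (v - 3)*(v + 2)*(v^2 - 4*v + 4) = (v - 3)*(v - 2)*(v + 2)*(v - 2)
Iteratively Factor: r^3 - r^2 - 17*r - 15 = (r - 5)*(r^2 + 4*r + 3) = (r - 5)*(r + 3)*(r + 1)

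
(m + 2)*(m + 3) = m^2 + 5*m + 6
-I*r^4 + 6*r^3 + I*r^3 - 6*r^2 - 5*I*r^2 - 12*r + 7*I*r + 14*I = (r - 2)*(r - I)*(r + 7*I)*(-I*r - I)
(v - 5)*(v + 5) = v^2 - 25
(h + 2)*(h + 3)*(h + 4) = h^3 + 9*h^2 + 26*h + 24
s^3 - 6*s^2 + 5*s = s*(s - 5)*(s - 1)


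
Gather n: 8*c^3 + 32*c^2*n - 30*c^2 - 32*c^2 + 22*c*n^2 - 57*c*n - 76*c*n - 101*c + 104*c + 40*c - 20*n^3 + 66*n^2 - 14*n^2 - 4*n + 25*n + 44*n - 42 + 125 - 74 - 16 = 8*c^3 - 62*c^2 + 43*c - 20*n^3 + n^2*(22*c + 52) + n*(32*c^2 - 133*c + 65) - 7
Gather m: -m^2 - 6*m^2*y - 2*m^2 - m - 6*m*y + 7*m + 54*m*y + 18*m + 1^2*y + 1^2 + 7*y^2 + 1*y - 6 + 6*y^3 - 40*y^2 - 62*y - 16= m^2*(-6*y - 3) + m*(48*y + 24) + 6*y^3 - 33*y^2 - 60*y - 21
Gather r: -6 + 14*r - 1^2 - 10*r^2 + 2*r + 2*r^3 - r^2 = 2*r^3 - 11*r^2 + 16*r - 7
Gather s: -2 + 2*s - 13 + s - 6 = 3*s - 21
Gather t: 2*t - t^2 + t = -t^2 + 3*t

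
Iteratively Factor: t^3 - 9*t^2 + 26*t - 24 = (t - 3)*(t^2 - 6*t + 8) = (t - 3)*(t - 2)*(t - 4)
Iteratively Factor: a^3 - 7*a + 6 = (a + 3)*(a^2 - 3*a + 2) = (a - 2)*(a + 3)*(a - 1)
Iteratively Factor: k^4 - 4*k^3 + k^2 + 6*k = (k)*(k^3 - 4*k^2 + k + 6) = k*(k - 2)*(k^2 - 2*k - 3) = k*(k - 2)*(k + 1)*(k - 3)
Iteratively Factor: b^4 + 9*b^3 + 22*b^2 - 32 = (b + 4)*(b^3 + 5*b^2 + 2*b - 8) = (b - 1)*(b + 4)*(b^2 + 6*b + 8) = (b - 1)*(b + 4)^2*(b + 2)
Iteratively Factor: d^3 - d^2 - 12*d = (d - 4)*(d^2 + 3*d) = d*(d - 4)*(d + 3)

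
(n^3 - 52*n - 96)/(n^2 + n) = (n^3 - 52*n - 96)/(n*(n + 1))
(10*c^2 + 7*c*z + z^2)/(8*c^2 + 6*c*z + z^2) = (5*c + z)/(4*c + z)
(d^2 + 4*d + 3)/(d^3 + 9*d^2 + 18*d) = (d + 1)/(d*(d + 6))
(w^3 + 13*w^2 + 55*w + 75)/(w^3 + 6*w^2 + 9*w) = (w^2 + 10*w + 25)/(w*(w + 3))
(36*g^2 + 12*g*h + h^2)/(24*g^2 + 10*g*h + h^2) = (6*g + h)/(4*g + h)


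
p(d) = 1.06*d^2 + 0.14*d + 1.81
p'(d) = 2.12*d + 0.14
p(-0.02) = 1.81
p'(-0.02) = 0.10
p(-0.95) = 2.63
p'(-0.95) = -1.87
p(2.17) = 7.11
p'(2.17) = 4.74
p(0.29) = 1.94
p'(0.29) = 0.75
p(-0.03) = 1.81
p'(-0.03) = 0.08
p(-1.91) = 5.41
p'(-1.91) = -3.91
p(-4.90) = 26.57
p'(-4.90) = -10.25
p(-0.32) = 1.87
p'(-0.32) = -0.54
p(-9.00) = 86.41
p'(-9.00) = -18.94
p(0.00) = 1.81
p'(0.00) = 0.14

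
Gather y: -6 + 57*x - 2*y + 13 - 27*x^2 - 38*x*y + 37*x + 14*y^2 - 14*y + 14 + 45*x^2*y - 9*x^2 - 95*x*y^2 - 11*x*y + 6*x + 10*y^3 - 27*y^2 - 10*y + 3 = -36*x^2 + 100*x + 10*y^3 + y^2*(-95*x - 13) + y*(45*x^2 - 49*x - 26) + 24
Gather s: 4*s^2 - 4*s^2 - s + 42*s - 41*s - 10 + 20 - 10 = 0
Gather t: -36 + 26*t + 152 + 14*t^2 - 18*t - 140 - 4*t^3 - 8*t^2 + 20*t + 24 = -4*t^3 + 6*t^2 + 28*t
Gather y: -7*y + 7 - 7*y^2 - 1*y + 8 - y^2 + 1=-8*y^2 - 8*y + 16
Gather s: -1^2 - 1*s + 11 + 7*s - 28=6*s - 18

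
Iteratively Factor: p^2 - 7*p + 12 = (p - 3)*(p - 4)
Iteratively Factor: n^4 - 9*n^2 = (n - 3)*(n^3 + 3*n^2) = (n - 3)*(n + 3)*(n^2) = n*(n - 3)*(n + 3)*(n)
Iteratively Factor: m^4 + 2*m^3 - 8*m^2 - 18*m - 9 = (m + 1)*(m^3 + m^2 - 9*m - 9) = (m + 1)^2*(m^2 - 9) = (m - 3)*(m + 1)^2*(m + 3)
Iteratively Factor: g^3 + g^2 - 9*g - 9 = (g + 1)*(g^2 - 9) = (g - 3)*(g + 1)*(g + 3)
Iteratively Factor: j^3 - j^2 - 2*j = (j)*(j^2 - j - 2) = j*(j - 2)*(j + 1)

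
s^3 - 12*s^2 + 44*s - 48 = (s - 6)*(s - 4)*(s - 2)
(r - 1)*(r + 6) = r^2 + 5*r - 6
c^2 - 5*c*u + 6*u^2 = (c - 3*u)*(c - 2*u)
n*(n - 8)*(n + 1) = n^3 - 7*n^2 - 8*n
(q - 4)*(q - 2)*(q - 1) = q^3 - 7*q^2 + 14*q - 8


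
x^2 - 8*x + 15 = (x - 5)*(x - 3)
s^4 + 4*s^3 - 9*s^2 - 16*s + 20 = (s - 2)*(s - 1)*(s + 2)*(s + 5)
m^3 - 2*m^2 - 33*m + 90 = (m - 5)*(m - 3)*(m + 6)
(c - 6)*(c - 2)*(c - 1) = c^3 - 9*c^2 + 20*c - 12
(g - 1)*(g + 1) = g^2 - 1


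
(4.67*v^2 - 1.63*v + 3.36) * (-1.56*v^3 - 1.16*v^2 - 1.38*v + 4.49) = -7.2852*v^5 - 2.8744*v^4 - 9.7954*v^3 + 19.3201*v^2 - 11.9555*v + 15.0864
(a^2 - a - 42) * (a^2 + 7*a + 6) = a^4 + 6*a^3 - 43*a^2 - 300*a - 252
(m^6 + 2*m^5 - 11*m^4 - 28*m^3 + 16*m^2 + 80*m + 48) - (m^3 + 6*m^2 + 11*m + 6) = m^6 + 2*m^5 - 11*m^4 - 29*m^3 + 10*m^2 + 69*m + 42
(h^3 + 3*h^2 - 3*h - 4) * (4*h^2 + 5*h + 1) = 4*h^5 + 17*h^4 + 4*h^3 - 28*h^2 - 23*h - 4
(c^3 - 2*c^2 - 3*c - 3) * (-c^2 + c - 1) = -c^5 + 3*c^4 + 2*c^2 + 3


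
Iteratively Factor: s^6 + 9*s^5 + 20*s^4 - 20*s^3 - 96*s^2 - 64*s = (s - 2)*(s^5 + 11*s^4 + 42*s^3 + 64*s^2 + 32*s) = (s - 2)*(s + 4)*(s^4 + 7*s^3 + 14*s^2 + 8*s) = (s - 2)*(s + 1)*(s + 4)*(s^3 + 6*s^2 + 8*s) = s*(s - 2)*(s + 1)*(s + 4)*(s^2 + 6*s + 8) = s*(s - 2)*(s + 1)*(s + 2)*(s + 4)*(s + 4)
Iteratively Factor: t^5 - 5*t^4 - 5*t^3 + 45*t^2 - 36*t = (t + 3)*(t^4 - 8*t^3 + 19*t^2 - 12*t) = t*(t + 3)*(t^3 - 8*t^2 + 19*t - 12) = t*(t - 1)*(t + 3)*(t^2 - 7*t + 12) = t*(t - 4)*(t - 1)*(t + 3)*(t - 3)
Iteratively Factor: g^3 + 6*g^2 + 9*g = (g + 3)*(g^2 + 3*g) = g*(g + 3)*(g + 3)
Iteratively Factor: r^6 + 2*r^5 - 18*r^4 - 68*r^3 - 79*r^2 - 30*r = (r + 2)*(r^5 - 18*r^3 - 32*r^2 - 15*r) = (r + 1)*(r + 2)*(r^4 - r^3 - 17*r^2 - 15*r) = r*(r + 1)*(r + 2)*(r^3 - r^2 - 17*r - 15) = r*(r + 1)^2*(r + 2)*(r^2 - 2*r - 15) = r*(r - 5)*(r + 1)^2*(r + 2)*(r + 3)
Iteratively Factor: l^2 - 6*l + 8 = (l - 4)*(l - 2)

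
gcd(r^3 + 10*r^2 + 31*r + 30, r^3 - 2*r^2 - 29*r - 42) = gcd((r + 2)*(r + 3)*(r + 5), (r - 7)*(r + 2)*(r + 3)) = r^2 + 5*r + 6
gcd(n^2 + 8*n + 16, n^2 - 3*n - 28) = n + 4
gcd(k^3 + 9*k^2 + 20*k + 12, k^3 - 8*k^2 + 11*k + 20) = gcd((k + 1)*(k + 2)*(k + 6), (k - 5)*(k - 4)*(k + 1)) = k + 1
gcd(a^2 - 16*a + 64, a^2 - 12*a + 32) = a - 8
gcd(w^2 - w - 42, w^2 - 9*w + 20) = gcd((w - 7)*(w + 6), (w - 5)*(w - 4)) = 1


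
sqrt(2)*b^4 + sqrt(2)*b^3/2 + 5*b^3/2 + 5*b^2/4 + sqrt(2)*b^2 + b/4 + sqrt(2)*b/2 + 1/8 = (b + 1/2)*(b + sqrt(2)/2)^2*(sqrt(2)*b + 1/2)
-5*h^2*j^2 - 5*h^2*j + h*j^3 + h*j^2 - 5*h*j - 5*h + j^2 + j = (-5*h + j)*(j + 1)*(h*j + 1)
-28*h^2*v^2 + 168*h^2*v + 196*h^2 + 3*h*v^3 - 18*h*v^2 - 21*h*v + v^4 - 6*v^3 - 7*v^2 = (-4*h + v)*(7*h + v)*(v - 7)*(v + 1)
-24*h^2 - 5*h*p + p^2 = (-8*h + p)*(3*h + p)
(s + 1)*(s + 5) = s^2 + 6*s + 5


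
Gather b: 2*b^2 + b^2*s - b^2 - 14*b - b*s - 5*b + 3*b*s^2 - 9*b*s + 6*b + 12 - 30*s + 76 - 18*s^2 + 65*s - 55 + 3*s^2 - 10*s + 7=b^2*(s + 1) + b*(3*s^2 - 10*s - 13) - 15*s^2 + 25*s + 40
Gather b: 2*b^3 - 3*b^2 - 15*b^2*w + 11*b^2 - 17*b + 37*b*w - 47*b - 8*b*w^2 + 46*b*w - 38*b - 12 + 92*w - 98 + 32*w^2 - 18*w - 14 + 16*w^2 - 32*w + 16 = 2*b^3 + b^2*(8 - 15*w) + b*(-8*w^2 + 83*w - 102) + 48*w^2 + 42*w - 108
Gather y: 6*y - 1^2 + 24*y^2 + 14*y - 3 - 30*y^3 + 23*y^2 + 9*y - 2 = -30*y^3 + 47*y^2 + 29*y - 6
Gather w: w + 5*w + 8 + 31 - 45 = 6*w - 6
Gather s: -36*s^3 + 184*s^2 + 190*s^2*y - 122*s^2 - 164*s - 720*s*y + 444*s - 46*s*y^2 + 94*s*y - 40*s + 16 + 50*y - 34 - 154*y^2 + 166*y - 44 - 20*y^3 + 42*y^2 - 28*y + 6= -36*s^3 + s^2*(190*y + 62) + s*(-46*y^2 - 626*y + 240) - 20*y^3 - 112*y^2 + 188*y - 56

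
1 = 1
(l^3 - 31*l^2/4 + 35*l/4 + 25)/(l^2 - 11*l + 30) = (l^2 - 11*l/4 - 5)/(l - 6)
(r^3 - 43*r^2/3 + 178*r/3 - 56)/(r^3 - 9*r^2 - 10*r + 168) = (r - 4/3)/(r + 4)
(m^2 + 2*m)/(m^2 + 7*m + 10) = m/(m + 5)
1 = 1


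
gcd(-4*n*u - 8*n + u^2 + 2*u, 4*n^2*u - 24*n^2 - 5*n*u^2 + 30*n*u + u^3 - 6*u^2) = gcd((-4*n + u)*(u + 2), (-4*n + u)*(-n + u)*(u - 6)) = -4*n + u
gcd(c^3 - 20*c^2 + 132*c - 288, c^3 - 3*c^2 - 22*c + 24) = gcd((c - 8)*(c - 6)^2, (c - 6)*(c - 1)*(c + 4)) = c - 6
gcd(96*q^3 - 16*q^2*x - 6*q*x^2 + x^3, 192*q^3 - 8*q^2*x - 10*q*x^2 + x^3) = -24*q^2 - 2*q*x + x^2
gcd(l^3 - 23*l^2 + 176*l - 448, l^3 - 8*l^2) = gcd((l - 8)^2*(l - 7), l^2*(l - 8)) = l - 8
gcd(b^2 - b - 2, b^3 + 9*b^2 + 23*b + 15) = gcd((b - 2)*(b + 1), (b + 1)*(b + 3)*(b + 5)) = b + 1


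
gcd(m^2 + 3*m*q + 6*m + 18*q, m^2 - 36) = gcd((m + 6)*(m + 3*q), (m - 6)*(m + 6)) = m + 6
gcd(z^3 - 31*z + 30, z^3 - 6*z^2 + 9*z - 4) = z - 1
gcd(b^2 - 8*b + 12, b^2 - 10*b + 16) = b - 2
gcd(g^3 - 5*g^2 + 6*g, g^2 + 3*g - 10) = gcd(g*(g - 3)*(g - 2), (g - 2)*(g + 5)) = g - 2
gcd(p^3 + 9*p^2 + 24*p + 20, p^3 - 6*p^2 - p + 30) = p + 2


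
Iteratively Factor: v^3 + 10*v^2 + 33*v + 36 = (v + 3)*(v^2 + 7*v + 12) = (v + 3)*(v + 4)*(v + 3)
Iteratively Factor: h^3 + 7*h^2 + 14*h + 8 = (h + 2)*(h^2 + 5*h + 4) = (h + 2)*(h + 4)*(h + 1)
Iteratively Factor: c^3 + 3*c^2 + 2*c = (c)*(c^2 + 3*c + 2) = c*(c + 2)*(c + 1)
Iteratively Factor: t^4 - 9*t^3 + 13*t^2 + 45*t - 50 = (t + 2)*(t^3 - 11*t^2 + 35*t - 25) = (t - 5)*(t + 2)*(t^2 - 6*t + 5) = (t - 5)*(t - 1)*(t + 2)*(t - 5)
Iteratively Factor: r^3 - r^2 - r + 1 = (r - 1)*(r^2 - 1) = (r - 1)*(r + 1)*(r - 1)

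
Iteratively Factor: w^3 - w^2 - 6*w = (w)*(w^2 - w - 6) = w*(w + 2)*(w - 3)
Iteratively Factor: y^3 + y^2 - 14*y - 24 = (y + 2)*(y^2 - y - 12) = (y + 2)*(y + 3)*(y - 4)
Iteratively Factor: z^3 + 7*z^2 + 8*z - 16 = (z + 4)*(z^2 + 3*z - 4) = (z - 1)*(z + 4)*(z + 4)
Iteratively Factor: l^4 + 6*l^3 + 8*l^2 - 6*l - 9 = (l + 3)*(l^3 + 3*l^2 - l - 3) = (l + 1)*(l + 3)*(l^2 + 2*l - 3) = (l - 1)*(l + 1)*(l + 3)*(l + 3)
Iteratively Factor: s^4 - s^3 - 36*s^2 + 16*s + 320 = (s + 4)*(s^3 - 5*s^2 - 16*s + 80) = (s + 4)^2*(s^2 - 9*s + 20) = (s - 4)*(s + 4)^2*(s - 5)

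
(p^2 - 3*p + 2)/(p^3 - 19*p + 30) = (p - 1)/(p^2 + 2*p - 15)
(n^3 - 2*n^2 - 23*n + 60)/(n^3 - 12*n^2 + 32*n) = (n^2 + 2*n - 15)/(n*(n - 8))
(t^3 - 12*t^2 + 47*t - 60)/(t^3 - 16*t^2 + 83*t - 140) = (t - 3)/(t - 7)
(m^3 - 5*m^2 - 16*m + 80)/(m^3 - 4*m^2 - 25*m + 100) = (m + 4)/(m + 5)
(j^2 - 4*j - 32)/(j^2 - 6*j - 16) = (j + 4)/(j + 2)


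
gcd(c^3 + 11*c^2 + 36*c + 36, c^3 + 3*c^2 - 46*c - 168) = c + 6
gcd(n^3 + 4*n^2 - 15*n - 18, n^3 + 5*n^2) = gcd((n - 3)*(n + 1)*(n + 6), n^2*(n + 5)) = 1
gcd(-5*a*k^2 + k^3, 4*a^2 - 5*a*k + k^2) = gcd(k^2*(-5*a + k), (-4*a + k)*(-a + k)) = 1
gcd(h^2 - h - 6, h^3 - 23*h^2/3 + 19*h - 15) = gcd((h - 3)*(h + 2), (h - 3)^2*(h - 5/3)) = h - 3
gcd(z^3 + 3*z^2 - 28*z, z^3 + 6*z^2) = z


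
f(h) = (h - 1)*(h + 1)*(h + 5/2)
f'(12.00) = 491.00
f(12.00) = 2073.50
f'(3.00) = 41.00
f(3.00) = 44.00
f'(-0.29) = -2.20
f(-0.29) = -2.02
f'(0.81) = 5.02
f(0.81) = -1.14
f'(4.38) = 78.45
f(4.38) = 125.11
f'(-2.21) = 2.60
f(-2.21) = 1.13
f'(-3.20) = 13.72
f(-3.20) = -6.47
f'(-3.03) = 11.39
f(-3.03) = -4.34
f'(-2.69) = 7.26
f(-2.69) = -1.18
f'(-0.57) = -2.88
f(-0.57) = -1.30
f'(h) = (h - 1)*(h + 1) + (h - 1)*(h + 5/2) + (h + 1)*(h + 5/2)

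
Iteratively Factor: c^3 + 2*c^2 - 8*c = (c + 4)*(c^2 - 2*c) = c*(c + 4)*(c - 2)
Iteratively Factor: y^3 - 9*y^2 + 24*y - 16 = (y - 4)*(y^2 - 5*y + 4) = (y - 4)^2*(y - 1)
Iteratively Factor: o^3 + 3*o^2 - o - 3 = (o - 1)*(o^2 + 4*o + 3) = (o - 1)*(o + 3)*(o + 1)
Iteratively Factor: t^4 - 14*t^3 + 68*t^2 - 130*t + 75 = (t - 5)*(t^3 - 9*t^2 + 23*t - 15) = (t - 5)*(t - 3)*(t^2 - 6*t + 5) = (t - 5)*(t - 3)*(t - 1)*(t - 5)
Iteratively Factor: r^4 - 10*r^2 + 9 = (r + 3)*(r^3 - 3*r^2 - r + 3) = (r - 3)*(r + 3)*(r^2 - 1) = (r - 3)*(r - 1)*(r + 3)*(r + 1)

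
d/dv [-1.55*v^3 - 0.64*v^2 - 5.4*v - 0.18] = -4.65*v^2 - 1.28*v - 5.4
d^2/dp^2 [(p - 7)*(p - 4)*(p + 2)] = 6*p - 18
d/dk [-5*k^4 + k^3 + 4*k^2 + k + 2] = -20*k^3 + 3*k^2 + 8*k + 1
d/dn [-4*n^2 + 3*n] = 3 - 8*n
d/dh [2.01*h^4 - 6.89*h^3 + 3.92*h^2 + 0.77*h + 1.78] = 8.04*h^3 - 20.67*h^2 + 7.84*h + 0.77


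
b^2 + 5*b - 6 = (b - 1)*(b + 6)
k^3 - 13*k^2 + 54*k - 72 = (k - 6)*(k - 4)*(k - 3)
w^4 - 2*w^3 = w^3*(w - 2)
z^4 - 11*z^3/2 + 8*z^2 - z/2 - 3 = (z - 3)*(z - 2)*(z - 1)*(z + 1/2)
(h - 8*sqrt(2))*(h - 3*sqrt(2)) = h^2 - 11*sqrt(2)*h + 48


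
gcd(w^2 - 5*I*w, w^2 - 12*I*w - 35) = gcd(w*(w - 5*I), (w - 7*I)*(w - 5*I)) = w - 5*I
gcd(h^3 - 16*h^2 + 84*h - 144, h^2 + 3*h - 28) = h - 4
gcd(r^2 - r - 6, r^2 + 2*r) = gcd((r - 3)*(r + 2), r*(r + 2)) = r + 2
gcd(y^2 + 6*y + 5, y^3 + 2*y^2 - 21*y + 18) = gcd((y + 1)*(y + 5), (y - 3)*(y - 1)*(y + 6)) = 1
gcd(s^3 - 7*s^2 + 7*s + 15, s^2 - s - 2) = s + 1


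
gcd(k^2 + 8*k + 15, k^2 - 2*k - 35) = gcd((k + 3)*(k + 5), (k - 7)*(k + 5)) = k + 5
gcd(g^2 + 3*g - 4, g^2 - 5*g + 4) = g - 1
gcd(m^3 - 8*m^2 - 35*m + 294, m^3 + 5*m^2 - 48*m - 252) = m^2 - m - 42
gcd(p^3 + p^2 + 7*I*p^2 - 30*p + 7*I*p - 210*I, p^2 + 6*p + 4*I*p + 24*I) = p + 6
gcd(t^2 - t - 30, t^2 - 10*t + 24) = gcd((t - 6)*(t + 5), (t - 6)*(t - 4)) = t - 6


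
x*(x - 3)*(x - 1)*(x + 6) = x^4 + 2*x^3 - 21*x^2 + 18*x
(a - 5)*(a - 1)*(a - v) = a^3 - a^2*v - 6*a^2 + 6*a*v + 5*a - 5*v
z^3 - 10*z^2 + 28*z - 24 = (z - 6)*(z - 2)^2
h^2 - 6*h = h*(h - 6)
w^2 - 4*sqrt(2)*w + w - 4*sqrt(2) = (w + 1)*(w - 4*sqrt(2))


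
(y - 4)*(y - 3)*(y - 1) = y^3 - 8*y^2 + 19*y - 12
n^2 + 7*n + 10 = (n + 2)*(n + 5)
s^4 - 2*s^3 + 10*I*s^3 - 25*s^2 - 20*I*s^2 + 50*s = s*(s - 2)*(s + 5*I)^2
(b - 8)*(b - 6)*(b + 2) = b^3 - 12*b^2 + 20*b + 96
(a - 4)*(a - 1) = a^2 - 5*a + 4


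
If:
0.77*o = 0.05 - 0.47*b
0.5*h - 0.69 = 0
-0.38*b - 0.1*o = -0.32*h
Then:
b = 1.36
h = 1.38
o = -0.77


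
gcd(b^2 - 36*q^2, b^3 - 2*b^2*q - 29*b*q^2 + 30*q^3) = -b + 6*q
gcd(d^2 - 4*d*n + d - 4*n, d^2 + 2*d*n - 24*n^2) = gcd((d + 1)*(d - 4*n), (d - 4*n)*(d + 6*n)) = d - 4*n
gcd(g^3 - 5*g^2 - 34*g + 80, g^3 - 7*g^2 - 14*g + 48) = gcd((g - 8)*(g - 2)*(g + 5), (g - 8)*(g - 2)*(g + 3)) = g^2 - 10*g + 16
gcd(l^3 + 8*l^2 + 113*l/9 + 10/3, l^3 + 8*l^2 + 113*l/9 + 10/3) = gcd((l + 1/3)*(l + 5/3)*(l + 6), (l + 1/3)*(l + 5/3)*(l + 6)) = l^3 + 8*l^2 + 113*l/9 + 10/3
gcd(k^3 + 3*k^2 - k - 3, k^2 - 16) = 1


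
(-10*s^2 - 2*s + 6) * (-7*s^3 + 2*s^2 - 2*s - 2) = 70*s^5 - 6*s^4 - 26*s^3 + 36*s^2 - 8*s - 12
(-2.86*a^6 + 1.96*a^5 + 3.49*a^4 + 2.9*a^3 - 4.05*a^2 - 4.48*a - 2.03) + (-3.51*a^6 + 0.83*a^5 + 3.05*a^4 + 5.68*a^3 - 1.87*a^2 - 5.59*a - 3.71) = -6.37*a^6 + 2.79*a^5 + 6.54*a^4 + 8.58*a^3 - 5.92*a^2 - 10.07*a - 5.74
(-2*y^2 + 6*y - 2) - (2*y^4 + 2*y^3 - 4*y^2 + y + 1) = -2*y^4 - 2*y^3 + 2*y^2 + 5*y - 3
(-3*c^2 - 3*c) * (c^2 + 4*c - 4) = -3*c^4 - 15*c^3 + 12*c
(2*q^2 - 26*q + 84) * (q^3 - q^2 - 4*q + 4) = 2*q^5 - 28*q^4 + 102*q^3 + 28*q^2 - 440*q + 336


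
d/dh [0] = 0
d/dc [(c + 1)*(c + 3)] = 2*c + 4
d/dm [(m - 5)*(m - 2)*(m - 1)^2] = 4*m^3 - 27*m^2 + 50*m - 27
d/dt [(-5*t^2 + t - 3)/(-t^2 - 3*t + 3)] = 2*(8*t^2 - 18*t - 3)/(t^4 + 6*t^3 + 3*t^2 - 18*t + 9)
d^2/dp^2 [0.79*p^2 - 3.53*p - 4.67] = 1.58000000000000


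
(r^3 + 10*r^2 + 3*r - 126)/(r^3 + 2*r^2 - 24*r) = (r^2 + 4*r - 21)/(r*(r - 4))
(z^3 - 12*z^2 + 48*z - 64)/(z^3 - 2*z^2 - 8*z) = (z^2 - 8*z + 16)/(z*(z + 2))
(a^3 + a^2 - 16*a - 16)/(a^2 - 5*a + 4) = (a^2 + 5*a + 4)/(a - 1)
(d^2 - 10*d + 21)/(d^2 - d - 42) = (d - 3)/(d + 6)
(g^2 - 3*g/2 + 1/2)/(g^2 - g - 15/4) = 2*(-2*g^2 + 3*g - 1)/(-4*g^2 + 4*g + 15)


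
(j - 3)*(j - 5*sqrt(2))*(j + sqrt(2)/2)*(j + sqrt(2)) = j^4 - 7*sqrt(2)*j^3/2 - 3*j^3 - 14*j^2 + 21*sqrt(2)*j^2/2 - 5*sqrt(2)*j + 42*j + 15*sqrt(2)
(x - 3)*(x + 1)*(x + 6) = x^3 + 4*x^2 - 15*x - 18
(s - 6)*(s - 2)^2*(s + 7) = s^4 - 3*s^3 - 42*s^2 + 172*s - 168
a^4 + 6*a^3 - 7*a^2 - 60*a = a*(a - 3)*(a + 4)*(a + 5)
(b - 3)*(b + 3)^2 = b^3 + 3*b^2 - 9*b - 27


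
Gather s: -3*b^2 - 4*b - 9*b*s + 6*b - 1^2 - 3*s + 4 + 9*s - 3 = -3*b^2 + 2*b + s*(6 - 9*b)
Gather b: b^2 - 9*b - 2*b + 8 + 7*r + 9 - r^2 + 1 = b^2 - 11*b - r^2 + 7*r + 18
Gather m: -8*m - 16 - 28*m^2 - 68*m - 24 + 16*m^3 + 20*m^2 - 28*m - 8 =16*m^3 - 8*m^2 - 104*m - 48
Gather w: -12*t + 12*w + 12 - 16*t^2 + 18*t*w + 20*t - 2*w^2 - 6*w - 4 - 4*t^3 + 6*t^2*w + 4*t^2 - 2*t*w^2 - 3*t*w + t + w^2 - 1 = -4*t^3 - 12*t^2 + 9*t + w^2*(-2*t - 1) + w*(6*t^2 + 15*t + 6) + 7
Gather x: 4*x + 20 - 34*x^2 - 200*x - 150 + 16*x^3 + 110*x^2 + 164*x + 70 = 16*x^3 + 76*x^2 - 32*x - 60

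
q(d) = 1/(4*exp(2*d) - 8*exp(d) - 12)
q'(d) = (-8*exp(2*d) + 8*exp(d))/(4*exp(2*d) - 8*exp(d) - 12)^2 = (1 - exp(d))*exp(d)/(2*(-exp(2*d) + 2*exp(d) + 3)^2)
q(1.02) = -0.29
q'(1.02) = -3.36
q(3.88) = 0.00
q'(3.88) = -0.00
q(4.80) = 0.00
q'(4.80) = -0.00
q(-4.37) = -0.08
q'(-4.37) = 0.00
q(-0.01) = -0.06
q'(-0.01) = 0.00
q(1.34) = 0.06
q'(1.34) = -0.35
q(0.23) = -0.06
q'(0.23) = -0.01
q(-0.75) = -0.07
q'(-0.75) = 0.01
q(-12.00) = -0.08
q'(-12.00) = 0.00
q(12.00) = 0.00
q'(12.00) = 0.00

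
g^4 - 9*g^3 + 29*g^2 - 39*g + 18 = (g - 3)^2*(g - 2)*(g - 1)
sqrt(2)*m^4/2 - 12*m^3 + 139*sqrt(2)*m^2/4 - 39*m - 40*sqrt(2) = (m - 8*sqrt(2))*(m - 5*sqrt(2)/2)*(m - 2*sqrt(2))*(sqrt(2)*m/2 + 1/2)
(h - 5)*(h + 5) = h^2 - 25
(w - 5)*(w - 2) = w^2 - 7*w + 10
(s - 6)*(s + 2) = s^2 - 4*s - 12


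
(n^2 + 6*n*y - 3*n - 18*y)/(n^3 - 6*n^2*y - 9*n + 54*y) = (-n - 6*y)/(-n^2 + 6*n*y - 3*n + 18*y)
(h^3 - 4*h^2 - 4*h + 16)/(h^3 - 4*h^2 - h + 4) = (h^2 - 4)/(h^2 - 1)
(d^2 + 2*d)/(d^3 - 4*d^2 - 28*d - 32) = d/(d^2 - 6*d - 16)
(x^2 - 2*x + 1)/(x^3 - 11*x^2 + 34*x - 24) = (x - 1)/(x^2 - 10*x + 24)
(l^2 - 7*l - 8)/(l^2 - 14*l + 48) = (l + 1)/(l - 6)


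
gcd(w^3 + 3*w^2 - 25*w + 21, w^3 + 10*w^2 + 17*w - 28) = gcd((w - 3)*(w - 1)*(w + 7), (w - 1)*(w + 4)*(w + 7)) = w^2 + 6*w - 7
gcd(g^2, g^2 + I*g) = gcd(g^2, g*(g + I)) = g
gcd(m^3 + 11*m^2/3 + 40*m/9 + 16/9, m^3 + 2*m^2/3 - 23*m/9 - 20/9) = m^2 + 7*m/3 + 4/3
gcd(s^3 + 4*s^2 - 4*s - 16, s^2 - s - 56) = 1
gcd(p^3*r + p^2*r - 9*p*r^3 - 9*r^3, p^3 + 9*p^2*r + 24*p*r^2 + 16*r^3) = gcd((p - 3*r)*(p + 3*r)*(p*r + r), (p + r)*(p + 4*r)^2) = 1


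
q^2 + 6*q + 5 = (q + 1)*(q + 5)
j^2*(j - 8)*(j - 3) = j^4 - 11*j^3 + 24*j^2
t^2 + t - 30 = (t - 5)*(t + 6)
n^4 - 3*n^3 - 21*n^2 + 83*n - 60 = (n - 4)*(n - 3)*(n - 1)*(n + 5)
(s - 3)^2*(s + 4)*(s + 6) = s^4 + 4*s^3 - 27*s^2 - 54*s + 216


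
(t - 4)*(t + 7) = t^2 + 3*t - 28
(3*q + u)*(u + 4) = 3*q*u + 12*q + u^2 + 4*u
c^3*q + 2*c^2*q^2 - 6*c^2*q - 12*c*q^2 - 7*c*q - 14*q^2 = (c - 7)*(c + 2*q)*(c*q + q)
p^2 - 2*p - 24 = (p - 6)*(p + 4)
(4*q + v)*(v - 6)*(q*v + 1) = 4*q^2*v^2 - 24*q^2*v + q*v^3 - 6*q*v^2 + 4*q*v - 24*q + v^2 - 6*v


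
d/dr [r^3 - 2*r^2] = r*(3*r - 4)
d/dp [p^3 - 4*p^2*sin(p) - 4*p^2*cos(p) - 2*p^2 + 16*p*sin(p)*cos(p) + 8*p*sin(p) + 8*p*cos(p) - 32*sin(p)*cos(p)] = -4*sqrt(2)*p^2*cos(p + pi/4) + 3*p^2 - 16*p*sin(p) + 16*p*cos(2*p) - 4*p + 8*sin(2*p) + 8*sqrt(2)*sin(p + pi/4) - 32*cos(2*p)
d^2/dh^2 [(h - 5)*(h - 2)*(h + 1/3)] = 6*h - 40/3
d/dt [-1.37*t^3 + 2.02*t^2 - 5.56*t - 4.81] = -4.11*t^2 + 4.04*t - 5.56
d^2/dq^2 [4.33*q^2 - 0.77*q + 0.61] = 8.66000000000000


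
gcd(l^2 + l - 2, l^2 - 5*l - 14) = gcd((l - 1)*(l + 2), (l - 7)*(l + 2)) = l + 2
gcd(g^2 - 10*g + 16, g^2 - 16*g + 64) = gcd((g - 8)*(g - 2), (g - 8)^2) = g - 8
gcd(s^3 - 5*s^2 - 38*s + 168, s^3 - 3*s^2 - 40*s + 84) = s^2 - s - 42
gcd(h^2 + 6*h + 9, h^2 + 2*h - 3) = h + 3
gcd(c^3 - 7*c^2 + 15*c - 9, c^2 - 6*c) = 1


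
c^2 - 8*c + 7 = (c - 7)*(c - 1)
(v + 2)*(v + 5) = v^2 + 7*v + 10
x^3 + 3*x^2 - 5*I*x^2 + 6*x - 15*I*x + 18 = (x + 3)*(x - 6*I)*(x + I)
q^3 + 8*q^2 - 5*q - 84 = (q - 3)*(q + 4)*(q + 7)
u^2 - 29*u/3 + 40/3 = (u - 8)*(u - 5/3)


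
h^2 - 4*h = h*(h - 4)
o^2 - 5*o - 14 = (o - 7)*(o + 2)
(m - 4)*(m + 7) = m^2 + 3*m - 28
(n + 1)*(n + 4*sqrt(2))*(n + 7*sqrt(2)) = n^3 + n^2 + 11*sqrt(2)*n^2 + 11*sqrt(2)*n + 56*n + 56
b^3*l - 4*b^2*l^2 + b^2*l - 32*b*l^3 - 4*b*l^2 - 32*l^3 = (b - 8*l)*(b + 4*l)*(b*l + l)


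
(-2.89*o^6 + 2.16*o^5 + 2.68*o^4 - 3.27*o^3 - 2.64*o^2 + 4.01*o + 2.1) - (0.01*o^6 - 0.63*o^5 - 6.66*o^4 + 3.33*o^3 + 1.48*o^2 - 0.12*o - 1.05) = -2.9*o^6 + 2.79*o^5 + 9.34*o^4 - 6.6*o^3 - 4.12*o^2 + 4.13*o + 3.15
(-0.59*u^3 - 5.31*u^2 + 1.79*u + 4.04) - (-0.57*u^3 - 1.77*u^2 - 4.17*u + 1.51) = -0.02*u^3 - 3.54*u^2 + 5.96*u + 2.53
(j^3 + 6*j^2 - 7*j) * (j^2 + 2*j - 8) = j^5 + 8*j^4 - 3*j^3 - 62*j^2 + 56*j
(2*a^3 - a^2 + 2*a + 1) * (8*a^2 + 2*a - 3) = 16*a^5 - 4*a^4 + 8*a^3 + 15*a^2 - 4*a - 3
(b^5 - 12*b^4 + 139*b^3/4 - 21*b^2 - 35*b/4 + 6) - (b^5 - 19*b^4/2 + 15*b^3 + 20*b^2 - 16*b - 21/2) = -5*b^4/2 + 79*b^3/4 - 41*b^2 + 29*b/4 + 33/2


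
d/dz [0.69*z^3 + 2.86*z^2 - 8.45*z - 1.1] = 2.07*z^2 + 5.72*z - 8.45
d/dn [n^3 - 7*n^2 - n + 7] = 3*n^2 - 14*n - 1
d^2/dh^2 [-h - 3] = 0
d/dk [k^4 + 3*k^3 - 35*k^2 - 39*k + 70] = 4*k^3 + 9*k^2 - 70*k - 39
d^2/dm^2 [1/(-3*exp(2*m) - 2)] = (24 - 36*exp(2*m))*exp(2*m)/(3*exp(2*m) + 2)^3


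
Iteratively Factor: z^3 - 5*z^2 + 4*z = (z - 1)*(z^2 - 4*z) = (z - 4)*(z - 1)*(z)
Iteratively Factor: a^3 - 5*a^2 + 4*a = (a - 4)*(a^2 - a) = (a - 4)*(a - 1)*(a)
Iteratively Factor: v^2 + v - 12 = (v + 4)*(v - 3)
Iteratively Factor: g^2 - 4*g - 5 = (g + 1)*(g - 5)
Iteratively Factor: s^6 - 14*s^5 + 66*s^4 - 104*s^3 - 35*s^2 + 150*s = (s - 2)*(s^5 - 12*s^4 + 42*s^3 - 20*s^2 - 75*s) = (s - 3)*(s - 2)*(s^4 - 9*s^3 + 15*s^2 + 25*s) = (s - 3)*(s - 2)*(s + 1)*(s^3 - 10*s^2 + 25*s) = (s - 5)*(s - 3)*(s - 2)*(s + 1)*(s^2 - 5*s) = s*(s - 5)*(s - 3)*(s - 2)*(s + 1)*(s - 5)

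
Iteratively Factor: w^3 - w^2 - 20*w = (w + 4)*(w^2 - 5*w) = w*(w + 4)*(w - 5)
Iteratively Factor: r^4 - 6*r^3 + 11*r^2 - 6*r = (r - 1)*(r^3 - 5*r^2 + 6*r) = (r - 3)*(r - 1)*(r^2 - 2*r) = r*(r - 3)*(r - 1)*(r - 2)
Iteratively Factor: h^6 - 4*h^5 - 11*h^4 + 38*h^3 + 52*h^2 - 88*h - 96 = (h - 3)*(h^5 - h^4 - 14*h^3 - 4*h^2 + 40*h + 32) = (h - 3)*(h + 2)*(h^4 - 3*h^3 - 8*h^2 + 12*h + 16) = (h - 3)*(h + 1)*(h + 2)*(h^3 - 4*h^2 - 4*h + 16) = (h - 3)*(h + 1)*(h + 2)^2*(h^2 - 6*h + 8) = (h - 3)*(h - 2)*(h + 1)*(h + 2)^2*(h - 4)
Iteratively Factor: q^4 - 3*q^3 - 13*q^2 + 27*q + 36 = (q + 1)*(q^3 - 4*q^2 - 9*q + 36) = (q + 1)*(q + 3)*(q^2 - 7*q + 12) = (q - 3)*(q + 1)*(q + 3)*(q - 4)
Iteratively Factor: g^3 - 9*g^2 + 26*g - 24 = (g - 4)*(g^2 - 5*g + 6) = (g - 4)*(g - 3)*(g - 2)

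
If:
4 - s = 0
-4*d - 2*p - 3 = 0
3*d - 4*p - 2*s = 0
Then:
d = 2/11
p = -41/22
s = 4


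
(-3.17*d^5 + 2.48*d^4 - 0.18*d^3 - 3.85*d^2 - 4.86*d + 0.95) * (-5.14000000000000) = 16.2938*d^5 - 12.7472*d^4 + 0.9252*d^3 + 19.789*d^2 + 24.9804*d - 4.883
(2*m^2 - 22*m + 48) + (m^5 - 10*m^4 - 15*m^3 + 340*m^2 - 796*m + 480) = m^5 - 10*m^4 - 15*m^3 + 342*m^2 - 818*m + 528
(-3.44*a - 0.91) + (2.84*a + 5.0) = 4.09 - 0.6*a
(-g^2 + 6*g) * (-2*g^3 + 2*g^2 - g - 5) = 2*g^5 - 14*g^4 + 13*g^3 - g^2 - 30*g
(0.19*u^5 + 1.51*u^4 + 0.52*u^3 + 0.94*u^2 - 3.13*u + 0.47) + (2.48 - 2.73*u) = 0.19*u^5 + 1.51*u^4 + 0.52*u^3 + 0.94*u^2 - 5.86*u + 2.95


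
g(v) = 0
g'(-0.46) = 0.00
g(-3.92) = 0.00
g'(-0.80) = 0.00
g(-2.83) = 0.00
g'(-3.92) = 0.00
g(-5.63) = 0.00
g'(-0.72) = 0.00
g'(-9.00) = 0.00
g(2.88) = 0.00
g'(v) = 0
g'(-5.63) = 0.00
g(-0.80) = 0.00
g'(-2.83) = 0.00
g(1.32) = 0.00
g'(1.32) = 0.00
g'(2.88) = 0.00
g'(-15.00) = 0.00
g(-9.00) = 0.00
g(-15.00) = 0.00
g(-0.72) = 0.00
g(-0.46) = 0.00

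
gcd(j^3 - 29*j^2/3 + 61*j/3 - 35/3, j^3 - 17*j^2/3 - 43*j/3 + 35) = j^2 - 26*j/3 + 35/3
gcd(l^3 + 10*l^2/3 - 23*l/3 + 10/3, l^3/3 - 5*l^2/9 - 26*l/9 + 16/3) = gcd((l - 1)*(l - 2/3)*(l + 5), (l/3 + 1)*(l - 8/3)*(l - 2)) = 1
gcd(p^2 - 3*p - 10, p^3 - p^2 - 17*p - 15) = p - 5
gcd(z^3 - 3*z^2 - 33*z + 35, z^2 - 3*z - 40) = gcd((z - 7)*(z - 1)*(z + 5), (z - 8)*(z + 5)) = z + 5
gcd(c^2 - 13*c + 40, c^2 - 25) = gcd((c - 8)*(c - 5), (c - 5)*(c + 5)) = c - 5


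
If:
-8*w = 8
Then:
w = -1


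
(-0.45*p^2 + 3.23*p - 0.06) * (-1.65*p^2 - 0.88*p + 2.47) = 0.7425*p^4 - 4.9335*p^3 - 3.8549*p^2 + 8.0309*p - 0.1482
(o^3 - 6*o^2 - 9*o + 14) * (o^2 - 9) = o^5 - 6*o^4 - 18*o^3 + 68*o^2 + 81*o - 126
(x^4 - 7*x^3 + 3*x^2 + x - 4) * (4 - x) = -x^5 + 11*x^4 - 31*x^3 + 11*x^2 + 8*x - 16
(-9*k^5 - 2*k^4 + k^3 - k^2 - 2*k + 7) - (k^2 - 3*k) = -9*k^5 - 2*k^4 + k^3 - 2*k^2 + k + 7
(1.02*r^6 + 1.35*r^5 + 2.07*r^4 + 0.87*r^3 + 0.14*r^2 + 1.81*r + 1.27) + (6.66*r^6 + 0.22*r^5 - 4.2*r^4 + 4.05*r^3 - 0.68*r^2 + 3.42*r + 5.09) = 7.68*r^6 + 1.57*r^5 - 2.13*r^4 + 4.92*r^3 - 0.54*r^2 + 5.23*r + 6.36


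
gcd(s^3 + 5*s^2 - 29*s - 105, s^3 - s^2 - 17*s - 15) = s^2 - 2*s - 15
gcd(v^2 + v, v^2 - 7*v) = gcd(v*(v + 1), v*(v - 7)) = v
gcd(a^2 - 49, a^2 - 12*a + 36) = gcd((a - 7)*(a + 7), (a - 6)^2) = 1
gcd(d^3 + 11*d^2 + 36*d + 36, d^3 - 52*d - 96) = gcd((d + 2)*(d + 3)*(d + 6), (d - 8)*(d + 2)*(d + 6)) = d^2 + 8*d + 12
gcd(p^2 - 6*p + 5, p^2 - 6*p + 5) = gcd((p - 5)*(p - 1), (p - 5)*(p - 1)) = p^2 - 6*p + 5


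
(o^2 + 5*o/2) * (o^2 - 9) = o^4 + 5*o^3/2 - 9*o^2 - 45*o/2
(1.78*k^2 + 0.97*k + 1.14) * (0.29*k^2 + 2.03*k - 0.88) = 0.5162*k^4 + 3.8947*k^3 + 0.7333*k^2 + 1.4606*k - 1.0032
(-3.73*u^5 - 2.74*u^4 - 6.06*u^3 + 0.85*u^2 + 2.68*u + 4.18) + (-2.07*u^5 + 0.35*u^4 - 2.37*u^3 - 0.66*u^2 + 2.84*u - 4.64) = -5.8*u^5 - 2.39*u^4 - 8.43*u^3 + 0.19*u^2 + 5.52*u - 0.46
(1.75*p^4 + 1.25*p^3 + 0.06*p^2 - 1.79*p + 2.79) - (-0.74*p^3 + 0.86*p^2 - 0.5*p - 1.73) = 1.75*p^4 + 1.99*p^3 - 0.8*p^2 - 1.29*p + 4.52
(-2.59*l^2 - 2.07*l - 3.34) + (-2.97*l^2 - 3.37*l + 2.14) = -5.56*l^2 - 5.44*l - 1.2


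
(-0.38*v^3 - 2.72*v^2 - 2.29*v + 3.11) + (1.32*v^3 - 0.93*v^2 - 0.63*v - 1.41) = 0.94*v^3 - 3.65*v^2 - 2.92*v + 1.7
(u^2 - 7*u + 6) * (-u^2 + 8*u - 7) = -u^4 + 15*u^3 - 69*u^2 + 97*u - 42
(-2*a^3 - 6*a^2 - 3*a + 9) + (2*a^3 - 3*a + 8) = -6*a^2 - 6*a + 17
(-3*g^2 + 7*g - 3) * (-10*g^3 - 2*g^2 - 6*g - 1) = 30*g^5 - 64*g^4 + 34*g^3 - 33*g^2 + 11*g + 3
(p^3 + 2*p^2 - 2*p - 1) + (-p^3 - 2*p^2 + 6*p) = 4*p - 1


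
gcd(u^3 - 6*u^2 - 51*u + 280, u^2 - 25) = u - 5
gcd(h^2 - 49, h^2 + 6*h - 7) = h + 7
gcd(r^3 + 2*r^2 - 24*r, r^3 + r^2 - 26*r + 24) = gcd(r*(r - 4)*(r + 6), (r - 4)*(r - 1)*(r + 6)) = r^2 + 2*r - 24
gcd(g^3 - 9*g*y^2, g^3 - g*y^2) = g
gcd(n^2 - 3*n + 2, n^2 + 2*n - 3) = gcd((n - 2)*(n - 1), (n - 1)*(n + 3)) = n - 1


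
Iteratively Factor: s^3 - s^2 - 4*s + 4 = (s + 2)*(s^2 - 3*s + 2) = (s - 1)*(s + 2)*(s - 2)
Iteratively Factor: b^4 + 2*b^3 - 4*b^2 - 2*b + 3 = (b + 1)*(b^3 + b^2 - 5*b + 3) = (b + 1)*(b + 3)*(b^2 - 2*b + 1) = (b - 1)*(b + 1)*(b + 3)*(b - 1)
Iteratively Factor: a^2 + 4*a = (a)*(a + 4)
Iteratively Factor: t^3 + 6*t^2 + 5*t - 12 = (t + 3)*(t^2 + 3*t - 4) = (t - 1)*(t + 3)*(t + 4)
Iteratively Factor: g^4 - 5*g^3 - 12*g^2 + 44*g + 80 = (g + 2)*(g^3 - 7*g^2 + 2*g + 40) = (g - 5)*(g + 2)*(g^2 - 2*g - 8) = (g - 5)*(g - 4)*(g + 2)*(g + 2)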